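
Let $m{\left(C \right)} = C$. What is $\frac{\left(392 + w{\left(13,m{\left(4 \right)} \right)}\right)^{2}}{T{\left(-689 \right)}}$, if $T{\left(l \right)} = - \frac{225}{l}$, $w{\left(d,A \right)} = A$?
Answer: $\frac{12005136}{25} \approx 4.8021 \cdot 10^{5}$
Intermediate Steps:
$\frac{\left(392 + w{\left(13,m{\left(4 \right)} \right)}\right)^{2}}{T{\left(-689 \right)}} = \frac{\left(392 + 4\right)^{2}}{\left(-225\right) \frac{1}{-689}} = \frac{396^{2}}{\left(-225\right) \left(- \frac{1}{689}\right)} = \frac{156816}{\frac{225}{689}} = 156816 \cdot \frac{689}{225} = \frac{12005136}{25}$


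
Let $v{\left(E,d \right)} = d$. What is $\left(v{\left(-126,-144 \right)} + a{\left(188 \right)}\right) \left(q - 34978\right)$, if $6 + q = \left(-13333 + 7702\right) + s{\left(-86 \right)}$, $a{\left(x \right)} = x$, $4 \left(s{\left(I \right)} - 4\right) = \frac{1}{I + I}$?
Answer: $- \frac{307344059}{172} \approx -1.7869 \cdot 10^{6}$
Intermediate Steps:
$s{\left(I \right)} = 4 + \frac{1}{8 I}$ ($s{\left(I \right)} = 4 + \frac{1}{4 \left(I + I\right)} = 4 + \frac{1}{4 \cdot 2 I} = 4 + \frac{\frac{1}{2} \frac{1}{I}}{4} = 4 + \frac{1}{8 I}$)
$q = - \frac{3875505}{688}$ ($q = -6 + \left(\left(-13333 + 7702\right) + \left(4 + \frac{1}{8 \left(-86\right)}\right)\right) = -6 + \left(-5631 + \left(4 + \frac{1}{8} \left(- \frac{1}{86}\right)\right)\right) = -6 + \left(-5631 + \left(4 - \frac{1}{688}\right)\right) = -6 + \left(-5631 + \frac{2751}{688}\right) = -6 - \frac{3871377}{688} = - \frac{3875505}{688} \approx -5633.0$)
$\left(v{\left(-126,-144 \right)} + a{\left(188 \right)}\right) \left(q - 34978\right) = \left(-144 + 188\right) \left(- \frac{3875505}{688} - 34978\right) = 44 \left(- \frac{27940369}{688}\right) = - \frac{307344059}{172}$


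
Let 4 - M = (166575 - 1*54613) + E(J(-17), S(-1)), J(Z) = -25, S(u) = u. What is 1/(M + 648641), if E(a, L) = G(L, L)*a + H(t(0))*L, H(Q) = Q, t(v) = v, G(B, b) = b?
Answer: 1/536658 ≈ 1.8634e-6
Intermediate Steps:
E(a, L) = L*a (E(a, L) = L*a + 0*L = L*a + 0 = L*a)
M = -111983 (M = 4 - ((166575 - 1*54613) - 1*(-25)) = 4 - ((166575 - 54613) + 25) = 4 - (111962 + 25) = 4 - 1*111987 = 4 - 111987 = -111983)
1/(M + 648641) = 1/(-111983 + 648641) = 1/536658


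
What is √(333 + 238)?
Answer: √571 ≈ 23.896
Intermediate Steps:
√(333 + 238) = √571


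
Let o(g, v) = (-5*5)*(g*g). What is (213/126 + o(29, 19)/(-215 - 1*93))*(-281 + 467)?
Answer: 2003747/154 ≈ 13011.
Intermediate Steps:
o(g, v) = -25*g**2
(213/126 + o(29, 19)/(-215 - 1*93))*(-281 + 467) = (213/126 + (-25*29**2)/(-215 - 1*93))*(-281 + 467) = (213*(1/126) + (-25*841)/(-215 - 93))*186 = (71/42 - 21025/(-308))*186 = (71/42 - 21025*(-1/308))*186 = (71/42 + 21025/308)*186 = (64637/924)*186 = 2003747/154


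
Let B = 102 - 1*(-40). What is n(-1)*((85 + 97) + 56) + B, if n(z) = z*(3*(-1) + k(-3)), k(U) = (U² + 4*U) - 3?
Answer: 2284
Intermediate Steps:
B = 142 (B = 102 + 40 = 142)
k(U) = -3 + U² + 4*U
n(z) = -9*z (n(z) = z*(3*(-1) + (-3 + (-3)² + 4*(-3))) = z*(-3 + (-3 + 9 - 12)) = z*(-3 - 6) = z*(-9) = -9*z)
n(-1)*((85 + 97) + 56) + B = (-9*(-1))*((85 + 97) + 56) + 142 = 9*(182 + 56) + 142 = 9*238 + 142 = 2142 + 142 = 2284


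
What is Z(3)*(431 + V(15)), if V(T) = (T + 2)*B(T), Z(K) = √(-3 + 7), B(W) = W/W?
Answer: 896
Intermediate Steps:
B(W) = 1
Z(K) = 2 (Z(K) = √4 = 2)
V(T) = 2 + T (V(T) = (T + 2)*1 = (2 + T)*1 = 2 + T)
Z(3)*(431 + V(15)) = 2*(431 + (2 + 15)) = 2*(431 + 17) = 2*448 = 896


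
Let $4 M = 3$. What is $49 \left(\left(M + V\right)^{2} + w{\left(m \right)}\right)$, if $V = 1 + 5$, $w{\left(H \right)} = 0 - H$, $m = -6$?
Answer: $\frac{40425}{16} \approx 2526.6$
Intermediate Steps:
$M = \frac{3}{4}$ ($M = \frac{1}{4} \cdot 3 = \frac{3}{4} \approx 0.75$)
$w{\left(H \right)} = - H$
$V = 6$
$49 \left(\left(M + V\right)^{2} + w{\left(m \right)}\right) = 49 \left(\left(\frac{3}{4} + 6\right)^{2} - -6\right) = 49 \left(\left(\frac{27}{4}\right)^{2} + 6\right) = 49 \left(\frac{729}{16} + 6\right) = 49 \cdot \frac{825}{16} = \frac{40425}{16}$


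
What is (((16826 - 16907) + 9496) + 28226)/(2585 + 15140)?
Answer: 37641/17725 ≈ 2.1236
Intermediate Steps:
(((16826 - 16907) + 9496) + 28226)/(2585 + 15140) = ((-81 + 9496) + 28226)/17725 = (9415 + 28226)*(1/17725) = 37641*(1/17725) = 37641/17725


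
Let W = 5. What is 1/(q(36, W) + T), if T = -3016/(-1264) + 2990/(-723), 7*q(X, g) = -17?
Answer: -799638/3340921 ≈ -0.23935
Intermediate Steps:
q(X, g) = -17/7 (q(X, g) = (1/7)*(-17) = -17/7)
T = -199849/114234 (T = -3016*(-1/1264) + 2990*(-1/723) = 377/158 - 2990/723 = -199849/114234 ≈ -1.7495)
1/(q(36, W) + T) = 1/(-17/7 - 199849/114234) = 1/(-3340921/799638) = -799638/3340921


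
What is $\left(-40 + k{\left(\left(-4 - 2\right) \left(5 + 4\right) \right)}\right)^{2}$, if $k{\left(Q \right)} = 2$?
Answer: $1444$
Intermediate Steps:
$\left(-40 + k{\left(\left(-4 - 2\right) \left(5 + 4\right) \right)}\right)^{2} = \left(-40 + 2\right)^{2} = \left(-38\right)^{2} = 1444$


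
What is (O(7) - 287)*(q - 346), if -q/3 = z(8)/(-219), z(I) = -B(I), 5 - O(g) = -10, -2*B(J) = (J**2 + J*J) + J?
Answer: 6851680/73 ≈ 93859.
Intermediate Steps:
B(J) = -J**2 - J/2 (B(J) = -((J**2 + J*J) + J)/2 = -((J**2 + J**2) + J)/2 = -(2*J**2 + J)/2 = -(J + 2*J**2)/2 = -J**2 - J/2)
O(g) = 15 (O(g) = 5 - 1*(-10) = 5 + 10 = 15)
z(I) = I*(1/2 + I) (z(I) = -(-1)*I*(1/2 + I) = I*(1/2 + I))
q = 68/73 (q = -3*8*(1/2 + 8)/(-219) = -3*8*(17/2)*(-1)/219 = -204*(-1)/219 = -3*(-68/219) = 68/73 ≈ 0.93151)
(O(7) - 287)*(q - 346) = (15 - 287)*(68/73 - 346) = -272*(-25190/73) = 6851680/73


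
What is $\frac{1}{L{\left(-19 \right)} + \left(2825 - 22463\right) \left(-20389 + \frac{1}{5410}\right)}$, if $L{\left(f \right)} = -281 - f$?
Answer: $\frac{2705}{1083079068781} \approx 2.4975 \cdot 10^{-9}$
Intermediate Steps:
$\frac{1}{L{\left(-19 \right)} + \left(2825 - 22463\right) \left(-20389 + \frac{1}{5410}\right)} = \frac{1}{\left(-281 - -19\right) + \left(2825 - 22463\right) \left(-20389 + \frac{1}{5410}\right)} = \frac{1}{\left(-281 + 19\right) - 19638 \left(-20389 + \frac{1}{5410}\right)} = \frac{1}{-262 - - \frac{1083079777491}{2705}} = \frac{1}{-262 + \frac{1083079777491}{2705}} = \frac{1}{\frac{1083079068781}{2705}} = \frac{2705}{1083079068781}$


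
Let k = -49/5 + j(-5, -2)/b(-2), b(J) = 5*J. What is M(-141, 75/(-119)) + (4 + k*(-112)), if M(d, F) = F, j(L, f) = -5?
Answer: 621757/595 ≈ 1045.0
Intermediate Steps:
k = -93/10 (k = -49/5 - 5/(5*(-2)) = -49*⅕ - 5/(-10) = -49/5 - 5*(-⅒) = -49/5 + ½ = -93/10 ≈ -9.3000)
M(-141, 75/(-119)) + (4 + k*(-112)) = 75/(-119) + (4 - 93/10*(-112)) = 75*(-1/119) + (4 + 5208/5) = -75/119 + 5228/5 = 621757/595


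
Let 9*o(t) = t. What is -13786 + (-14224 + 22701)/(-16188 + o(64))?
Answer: -40973549/2972 ≈ -13787.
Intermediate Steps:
o(t) = t/9
-13786 + (-14224 + 22701)/(-16188 + o(64)) = -13786 + (-14224 + 22701)/(-16188 + (⅑)*64) = -13786 + 8477/(-16188 + 64/9) = -13786 + 8477/(-145628/9) = -13786 + 8477*(-9/145628) = -13786 - 1557/2972 = -40973549/2972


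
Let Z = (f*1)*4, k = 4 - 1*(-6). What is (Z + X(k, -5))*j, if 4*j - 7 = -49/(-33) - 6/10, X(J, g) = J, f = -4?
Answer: -1301/110 ≈ -11.827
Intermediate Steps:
k = 10 (k = 4 + 6 = 10)
j = 1301/660 (j = 7/4 + (-49/(-33) - 6/10)/4 = 7/4 + (-49*(-1/33) - 6*1/10)/4 = 7/4 + (49/33 - 3/5)/4 = 7/4 + (1/4)*(146/165) = 7/4 + 73/330 = 1301/660 ≈ 1.9712)
Z = -16 (Z = -4*1*4 = -4*4 = -16)
(Z + X(k, -5))*j = (-16 + 10)*(1301/660) = -6*1301/660 = -1301/110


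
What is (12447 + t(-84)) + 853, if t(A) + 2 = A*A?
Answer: 20354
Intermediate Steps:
t(A) = -2 + A² (t(A) = -2 + A*A = -2 + A²)
(12447 + t(-84)) + 853 = (12447 + (-2 + (-84)²)) + 853 = (12447 + (-2 + 7056)) + 853 = (12447 + 7054) + 853 = 19501 + 853 = 20354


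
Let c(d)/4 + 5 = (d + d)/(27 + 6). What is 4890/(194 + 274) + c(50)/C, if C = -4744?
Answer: 2658545/254397 ≈ 10.450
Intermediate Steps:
c(d) = -20 + 8*d/33 (c(d) = -20 + 4*((d + d)/(27 + 6)) = -20 + 4*((2*d)/33) = -20 + 4*((2*d)*(1/33)) = -20 + 4*(2*d/33) = -20 + 8*d/33)
4890/(194 + 274) + c(50)/C = 4890/(194 + 274) + (-20 + (8/33)*50)/(-4744) = 4890/468 + (-20 + 400/33)*(-1/4744) = 4890*(1/468) - 260/33*(-1/4744) = 815/78 + 65/39138 = 2658545/254397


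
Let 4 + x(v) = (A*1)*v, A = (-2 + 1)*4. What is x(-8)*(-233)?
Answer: -6524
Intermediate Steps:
A = -4 (A = -1*4 = -4)
x(v) = -4 - 4*v (x(v) = -4 + (-4*1)*v = -4 - 4*v)
x(-8)*(-233) = (-4 - 4*(-8))*(-233) = (-4 + 32)*(-233) = 28*(-233) = -6524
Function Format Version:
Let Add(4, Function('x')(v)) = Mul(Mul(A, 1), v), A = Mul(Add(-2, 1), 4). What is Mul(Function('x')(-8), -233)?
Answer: -6524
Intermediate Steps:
A = -4 (A = Mul(-1, 4) = -4)
Function('x')(v) = Add(-4, Mul(-4, v)) (Function('x')(v) = Add(-4, Mul(Mul(-4, 1), v)) = Add(-4, Mul(-4, v)))
Mul(Function('x')(-8), -233) = Mul(Add(-4, Mul(-4, -8)), -233) = Mul(Add(-4, 32), -233) = Mul(28, -233) = -6524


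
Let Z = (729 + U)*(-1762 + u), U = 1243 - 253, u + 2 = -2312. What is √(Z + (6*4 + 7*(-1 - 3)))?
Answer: 2*I*√1751662 ≈ 2647.0*I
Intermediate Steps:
u = -2314 (u = -2 - 2312 = -2314)
U = 990
Z = -7006644 (Z = (729 + 990)*(-1762 - 2314) = 1719*(-4076) = -7006644)
√(Z + (6*4 + 7*(-1 - 3))) = √(-7006644 + (6*4 + 7*(-1 - 3))) = √(-7006644 + (24 + 7*(-4))) = √(-7006644 + (24 - 28)) = √(-7006644 - 4) = √(-7006648) = 2*I*√1751662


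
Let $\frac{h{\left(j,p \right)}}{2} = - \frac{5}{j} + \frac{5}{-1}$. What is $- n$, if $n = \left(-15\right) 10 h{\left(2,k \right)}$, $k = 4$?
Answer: $-2250$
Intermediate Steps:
$h{\left(j,p \right)} = -10 - \frac{10}{j}$ ($h{\left(j,p \right)} = 2 \left(- \frac{5}{j} + \frac{5}{-1}\right) = 2 \left(- \frac{5}{j} + 5 \left(-1\right)\right) = 2 \left(- \frac{5}{j} - 5\right) = 2 \left(-5 - \frac{5}{j}\right) = -10 - \frac{10}{j}$)
$n = 2250$ ($n = \left(-15\right) 10 \left(-10 - \frac{10}{2}\right) = - 150 \left(-10 - 5\right) = \left(-150\right) \left(-15\right) = 2250$)
$- n = \left(-1\right) 2250 = -2250$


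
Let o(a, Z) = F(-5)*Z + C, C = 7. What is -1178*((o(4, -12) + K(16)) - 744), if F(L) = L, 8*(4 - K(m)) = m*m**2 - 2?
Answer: 2791271/2 ≈ 1.3956e+6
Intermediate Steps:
K(m) = 17/4 - m**3/8 (K(m) = 4 - (m*m**2 - 2)/8 = 4 - (m**3 - 2)/8 = 4 - (-2 + m**3)/8 = 4 + (1/4 - m**3/8) = 17/4 - m**3/8)
o(a, Z) = 7 - 5*Z (o(a, Z) = -5*Z + 7 = 7 - 5*Z)
-1178*((o(4, -12) + K(16)) - 744) = -1178*(((7 - 5*(-12)) + (17/4 - 1/8*16**3)) - 744) = -1178*(((7 + 60) + (17/4 - 1/8*4096)) - 744) = -1178*((67 + (17/4 - 512)) - 744) = -1178*((67 - 2031/4) - 744) = -1178*(-1763/4 - 744) = -1178*(-4739/4) = 2791271/2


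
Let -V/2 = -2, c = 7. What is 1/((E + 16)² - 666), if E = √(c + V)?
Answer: -399/147937 - 32*√11/147937 ≈ -0.0034145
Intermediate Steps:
V = 4 (V = -2*(-2) = 4)
E = √11 (E = √(7 + 4) = √11 ≈ 3.3166)
1/((E + 16)² - 666) = 1/((√11 + 16)² - 666) = 1/((16 + √11)² - 666) = 1/(-666 + (16 + √11)²)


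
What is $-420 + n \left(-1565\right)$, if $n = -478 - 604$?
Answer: $1692910$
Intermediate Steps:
$n = -1082$ ($n = -478 - 604 = -1082$)
$-420 + n \left(-1565\right) = -420 - -1693330 = -420 + 1693330 = 1692910$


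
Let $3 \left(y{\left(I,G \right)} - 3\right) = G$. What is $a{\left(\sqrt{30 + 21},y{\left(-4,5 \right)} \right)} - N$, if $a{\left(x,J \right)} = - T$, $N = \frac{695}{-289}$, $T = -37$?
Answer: $\frac{11388}{289} \approx 39.405$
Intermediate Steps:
$y{\left(I,G \right)} = 3 + \frac{G}{3}$
$N = - \frac{695}{289}$ ($N = 695 \left(- \frac{1}{289}\right) = - \frac{695}{289} \approx -2.4048$)
$a{\left(x,J \right)} = 37$ ($a{\left(x,J \right)} = \left(-1\right) \left(-37\right) = 37$)
$a{\left(\sqrt{30 + 21},y{\left(-4,5 \right)} \right)} - N = 37 - - \frac{695}{289} = 37 + \frac{695}{289} = \frac{11388}{289}$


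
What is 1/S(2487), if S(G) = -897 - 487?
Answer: -1/1384 ≈ -0.00072254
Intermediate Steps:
S(G) = -1384
1/S(2487) = 1/(-1384) = -1/1384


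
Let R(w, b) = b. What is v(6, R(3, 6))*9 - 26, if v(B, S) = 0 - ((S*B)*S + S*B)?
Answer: -2294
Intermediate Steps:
v(B, S) = -B*S - B*S**2 (v(B, S) = 0 - ((B*S)*S + B*S) = 0 - (B*S**2 + B*S) = 0 - (B*S + B*S**2) = 0 + (-B*S - B*S**2) = -B*S - B*S**2)
v(6, R(3, 6))*9 - 26 = -1*6*6*(1 + 6)*9 - 26 = -1*6*6*7*9 - 26 = -252*9 - 26 = -2268 - 26 = -2294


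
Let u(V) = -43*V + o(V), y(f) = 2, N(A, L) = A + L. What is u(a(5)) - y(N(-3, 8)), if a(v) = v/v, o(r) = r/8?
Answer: -359/8 ≈ -44.875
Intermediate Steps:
o(r) = r/8 (o(r) = r*(⅛) = r/8)
a(v) = 1
u(V) = -343*V/8 (u(V) = -43*V + V/8 = -343*V/8)
u(a(5)) - y(N(-3, 8)) = -343/8*1 - 1*2 = -343/8 - 2 = -359/8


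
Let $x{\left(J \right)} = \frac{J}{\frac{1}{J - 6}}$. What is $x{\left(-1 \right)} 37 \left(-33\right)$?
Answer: $-8547$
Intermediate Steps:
$x{\left(J \right)} = J \left(-6 + J\right)$ ($x{\left(J \right)} = \frac{J}{\frac{1}{-6 + J}} = J \left(-6 + J\right)$)
$x{\left(-1 \right)} 37 \left(-33\right) = - (-6 - 1) 37 \left(-33\right) = \left(-1\right) \left(-7\right) 37 \left(-33\right) = 7 \cdot 37 \left(-33\right) = 259 \left(-33\right) = -8547$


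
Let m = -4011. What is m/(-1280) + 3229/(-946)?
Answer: -169357/605440 ≈ -0.27973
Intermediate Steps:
m/(-1280) + 3229/(-946) = -4011/(-1280) + 3229/(-946) = -4011*(-1/1280) + 3229*(-1/946) = 4011/1280 - 3229/946 = -169357/605440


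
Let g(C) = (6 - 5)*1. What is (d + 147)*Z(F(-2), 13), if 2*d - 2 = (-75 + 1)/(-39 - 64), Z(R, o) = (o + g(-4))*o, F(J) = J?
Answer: 2781142/103 ≈ 27001.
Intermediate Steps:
g(C) = 1 (g(C) = 1*1 = 1)
Z(R, o) = o*(1 + o) (Z(R, o) = (o + 1)*o = (1 + o)*o = o*(1 + o))
d = 140/103 (d = 1 + ((-75 + 1)/(-39 - 64))/2 = 1 + (-74/(-103))/2 = 1 + (-74*(-1/103))/2 = 1 + (½)*(74/103) = 1 + 37/103 = 140/103 ≈ 1.3592)
(d + 147)*Z(F(-2), 13) = (140/103 + 147)*(13*(1 + 13)) = 15281*(13*14)/103 = (15281/103)*182 = 2781142/103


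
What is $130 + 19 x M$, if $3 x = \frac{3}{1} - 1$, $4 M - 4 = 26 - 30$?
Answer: $130$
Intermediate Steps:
$M = 0$ ($M = 1 + \frac{26 - 30}{4} = 1 + \frac{1}{4} \left(-4\right) = 1 - 1 = 0$)
$x = \frac{2}{3}$ ($x = \frac{\frac{3}{1} - 1}{3} = \frac{3 \cdot 1 - 1}{3} = \frac{3 - 1}{3} = \frac{1}{3} \cdot 2 = \frac{2}{3} \approx 0.66667$)
$130 + 19 x M = 130 + 19 \cdot \frac{2}{3} \cdot 0 = 130 + \frac{38}{3} \cdot 0 = 130 + 0 = 130$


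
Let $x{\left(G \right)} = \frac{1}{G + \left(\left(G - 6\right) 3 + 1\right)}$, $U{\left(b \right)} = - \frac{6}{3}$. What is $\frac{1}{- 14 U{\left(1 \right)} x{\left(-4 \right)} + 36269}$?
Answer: $\frac{33}{1196849} \approx 2.7572 \cdot 10^{-5}$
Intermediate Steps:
$U{\left(b \right)} = -2$ ($U{\left(b \right)} = \left(-6\right) \frac{1}{3} = -2$)
$x{\left(G \right)} = \frac{1}{-17 + 4 G}$ ($x{\left(G \right)} = \frac{1}{G + \left(\left(G - 6\right) 3 + 1\right)} = \frac{1}{G + \left(\left(-6 + G\right) 3 + 1\right)} = \frac{1}{G + \left(\left(-18 + 3 G\right) + 1\right)} = \frac{1}{G + \left(-17 + 3 G\right)} = \frac{1}{-17 + 4 G}$)
$\frac{1}{- 14 U{\left(1 \right)} x{\left(-4 \right)} + 36269} = \frac{1}{\frac{\left(-14\right) \left(-2\right)}{-17 + 4 \left(-4\right)} + 36269} = \frac{1}{\frac{28}{-17 - 16} + 36269} = \frac{1}{\frac{28}{-33} + 36269} = \frac{1}{28 \left(- \frac{1}{33}\right) + 36269} = \frac{1}{- \frac{28}{33} + 36269} = \frac{1}{\frac{1196849}{33}} = \frac{33}{1196849}$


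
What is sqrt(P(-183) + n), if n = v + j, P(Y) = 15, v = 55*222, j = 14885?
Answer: sqrt(27110) ≈ 164.65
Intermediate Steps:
v = 12210
n = 27095 (n = 12210 + 14885 = 27095)
sqrt(P(-183) + n) = sqrt(15 + 27095) = sqrt(27110)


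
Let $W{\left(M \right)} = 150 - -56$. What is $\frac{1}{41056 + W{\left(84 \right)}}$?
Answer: $\frac{1}{41262} \approx 2.4235 \cdot 10^{-5}$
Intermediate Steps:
$W{\left(M \right)} = 206$ ($W{\left(M \right)} = 150 + 56 = 206$)
$\frac{1}{41056 + W{\left(84 \right)}} = \frac{1}{41056 + 206} = \frac{1}{41262}$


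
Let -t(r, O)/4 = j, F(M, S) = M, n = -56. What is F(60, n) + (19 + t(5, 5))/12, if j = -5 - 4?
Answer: 775/12 ≈ 64.583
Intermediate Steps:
j = -9
t(r, O) = 36 (t(r, O) = -4*(-9) = 36)
F(60, n) + (19 + t(5, 5))/12 = 60 + (19 + 36)/12 = 60 + (1/12)*55 = 60 + 55/12 = 775/12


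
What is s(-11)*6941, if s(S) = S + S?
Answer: -152702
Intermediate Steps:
s(S) = 2*S
s(-11)*6941 = (2*(-11))*6941 = -22*6941 = -152702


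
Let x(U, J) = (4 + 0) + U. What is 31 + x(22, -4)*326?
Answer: 8507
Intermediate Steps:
x(U, J) = 4 + U
31 + x(22, -4)*326 = 31 + (4 + 22)*326 = 31 + 26*326 = 31 + 8476 = 8507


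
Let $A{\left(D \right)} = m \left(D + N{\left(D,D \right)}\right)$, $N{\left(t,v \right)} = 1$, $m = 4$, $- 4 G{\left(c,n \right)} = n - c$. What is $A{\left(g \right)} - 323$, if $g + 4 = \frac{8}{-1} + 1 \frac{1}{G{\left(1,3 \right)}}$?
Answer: $-375$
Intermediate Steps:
$G{\left(c,n \right)} = - \frac{n}{4} + \frac{c}{4}$ ($G{\left(c,n \right)} = - \frac{n - c}{4} = - \frac{n}{4} + \frac{c}{4}$)
$g = -14$ ($g = -4 + \left(\frac{8}{-1} + 1 \frac{1}{\left(- \frac{1}{4}\right) 3 + \frac{1}{4} \cdot 1}\right) = -4 + \left(8 \left(-1\right) + 1 \frac{1}{- \frac{3}{4} + \frac{1}{4}}\right) = -4 - \left(8 - \frac{1}{- \frac{1}{2}}\right) = -4 + \left(-8 + 1 \left(-2\right)\right) = -4 - 10 = -14$)
$A{\left(D \right)} = 4 + 4 D$ ($A{\left(D \right)} = 4 \left(D + 1\right) = 4 \left(1 + D\right) = 4 + 4 D$)
$A{\left(g \right)} - 323 = \left(4 + 4 \left(-14\right)\right) - 323 = \left(4 - 56\right) - 323 = -52 - 323 = -375$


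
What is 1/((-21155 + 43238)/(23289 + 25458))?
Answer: 16249/7361 ≈ 2.2074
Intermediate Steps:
1/((-21155 + 43238)/(23289 + 25458)) = 1/(22083/48747) = 1/(22083*(1/48747)) = 1/(7361/16249) = 16249/7361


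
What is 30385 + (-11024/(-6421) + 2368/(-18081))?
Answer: 3527824918901/116098101 ≈ 30387.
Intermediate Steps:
30385 + (-11024/(-6421) + 2368/(-18081)) = 30385 + (-11024*(-1/6421) + 2368*(-1/18081)) = 30385 + (11024/6421 - 2368/18081) = 30385 + 184120016/116098101 = 3527824918901/116098101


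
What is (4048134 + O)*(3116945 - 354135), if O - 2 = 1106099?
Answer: 14240172000350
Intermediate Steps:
O = 1106101 (O = 2 + 1106099 = 1106101)
(4048134 + O)*(3116945 - 354135) = (4048134 + 1106101)*(3116945 - 354135) = 5154235*2762810 = 14240172000350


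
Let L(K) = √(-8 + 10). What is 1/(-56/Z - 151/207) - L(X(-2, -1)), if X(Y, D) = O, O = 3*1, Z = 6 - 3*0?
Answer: -207/2083 - √2 ≈ -1.5136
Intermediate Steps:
Z = 6 (Z = 6 + 0 = 6)
O = 3
X(Y, D) = 3
L(K) = √2
1/(-56/Z - 151/207) - L(X(-2, -1)) = 1/(-56/6 - 151/207) - √2 = 1/(-56*⅙ - 151*1/207) - √2 = 1/(-28/3 - 151/207) - √2 = 1/(-2083/207) - √2 = -207/2083 - √2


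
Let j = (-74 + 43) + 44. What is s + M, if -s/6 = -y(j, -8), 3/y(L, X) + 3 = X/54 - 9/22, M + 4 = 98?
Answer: 187930/2113 ≈ 88.940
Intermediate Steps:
M = 94 (M = -4 + 98 = 94)
j = 13 (j = -31 + 44 = 13)
y(L, X) = 3/(-75/22 + X/54) (y(L, X) = 3/(-3 + (X/54 - 9/22)) = 3/(-3 + (-9/22 + X/54)) = 3/(-75/22 + X/54))
s = -10692/2113 (s = -(-6)*1782/(-2025 + 11*(-8)) = -(-6)*1782/(-2025 - 88) = -(-6)*1782/(-2113) = -(-6)*1782*(-1/2113) = -(-6)*(-1782)/2113 = -6*1782/2113 = -10692/2113 ≈ -5.0601)
s + M = -10692/2113 + 94 = 187930/2113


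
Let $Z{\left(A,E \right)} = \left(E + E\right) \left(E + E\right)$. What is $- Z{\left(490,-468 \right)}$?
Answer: $-876096$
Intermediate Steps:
$Z{\left(A,E \right)} = 4 E^{2}$ ($Z{\left(A,E \right)} = 2 E 2 E = 4 E^{2}$)
$- Z{\left(490,-468 \right)} = - 4 \left(-468\right)^{2} = - 4 \cdot 219024 = \left(-1\right) 876096 = -876096$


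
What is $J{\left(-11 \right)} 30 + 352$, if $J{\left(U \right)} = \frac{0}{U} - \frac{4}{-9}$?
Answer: $\frac{1096}{3} \approx 365.33$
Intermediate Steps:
$J{\left(U \right)} = \frac{4}{9}$ ($J{\left(U \right)} = 0 - - \frac{4}{9} = 0 + \frac{4}{9} = \frac{4}{9}$)
$J{\left(-11 \right)} 30 + 352 = \frac{4}{9} \cdot 30 + 352 = \frac{40}{3} + 352 = \frac{1096}{3}$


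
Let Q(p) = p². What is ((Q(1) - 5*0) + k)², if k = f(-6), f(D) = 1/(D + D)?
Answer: 121/144 ≈ 0.84028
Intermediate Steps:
f(D) = 1/(2*D)
k = -1/12 (k = (½)/(-6) = (½)*(-⅙) = -1/12 ≈ -0.083333)
((Q(1) - 5*0) + k)² = ((1² - 5*0) - 1/12)² = ((1 + 0) - 1/12)² = (1 - 1/12)² = (11/12)² = 121/144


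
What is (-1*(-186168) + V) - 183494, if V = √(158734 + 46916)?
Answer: 2674 + 15*√914 ≈ 3127.5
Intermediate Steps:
V = 15*√914 (V = √205650 = 15*√914 ≈ 453.49)
(-1*(-186168) + V) - 183494 = (-1*(-186168) + 15*√914) - 183494 = (186168 + 15*√914) - 183494 = 2674 + 15*√914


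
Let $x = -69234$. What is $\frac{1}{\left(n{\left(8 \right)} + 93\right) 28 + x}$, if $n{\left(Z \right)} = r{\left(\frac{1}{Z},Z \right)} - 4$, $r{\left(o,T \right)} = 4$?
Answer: $- \frac{1}{66630} \approx -1.5008 \cdot 10^{-5}$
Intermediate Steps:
$n{\left(Z \right)} = 0$ ($n{\left(Z \right)} = 4 - 4 = 0$)
$\frac{1}{\left(n{\left(8 \right)} + 93\right) 28 + x} = \frac{1}{\left(0 + 93\right) 28 - 69234} = \frac{1}{93 \cdot 28 - 69234} = \frac{1}{2604 - 69234} = \frac{1}{-66630} = - \frac{1}{66630}$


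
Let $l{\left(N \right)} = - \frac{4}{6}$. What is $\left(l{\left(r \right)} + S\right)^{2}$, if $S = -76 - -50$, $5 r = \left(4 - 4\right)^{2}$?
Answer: $\frac{6400}{9} \approx 711.11$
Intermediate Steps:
$r = 0$ ($r = \frac{\left(4 - 4\right)^{2}}{5} = \frac{0^{2}}{5} = \frac{1}{5} \cdot 0 = 0$)
$l{\left(N \right)} = - \frac{2}{3}$ ($l{\left(N \right)} = \left(-4\right) \frac{1}{6} = - \frac{2}{3}$)
$S = -26$ ($S = -76 + 50 = -26$)
$\left(l{\left(r \right)} + S\right)^{2} = \left(- \frac{2}{3} - 26\right)^{2} = \left(- \frac{80}{3}\right)^{2} = \frac{6400}{9}$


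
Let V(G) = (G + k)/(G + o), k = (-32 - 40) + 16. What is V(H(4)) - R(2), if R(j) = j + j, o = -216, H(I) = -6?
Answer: -413/111 ≈ -3.7207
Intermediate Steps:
k = -56 (k = -72 + 16 = -56)
R(j) = 2*j
V(G) = (-56 + G)/(-216 + G) (V(G) = (G - 56)/(G - 216) = (-56 + G)/(-216 + G))
V(H(4)) - R(2) = (-56 - 6)/(-216 - 6) - 2*2 = -62/(-222) - 1*4 = -1/222*(-62) - 4 = 31/111 - 4 = -413/111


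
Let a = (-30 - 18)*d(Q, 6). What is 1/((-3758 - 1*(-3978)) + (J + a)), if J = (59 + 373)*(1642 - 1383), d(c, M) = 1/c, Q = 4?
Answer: 1/112096 ≈ 8.9209e-6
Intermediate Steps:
d(c, M) = 1/c
a = -12 (a = (-30 - 18)/4 = -48*¼ = -12)
J = 111888 (J = 432*259 = 111888)
1/((-3758 - 1*(-3978)) + (J + a)) = 1/((-3758 - 1*(-3978)) + (111888 - 12)) = 1/((-3758 + 3978) + 111876) = 1/(220 + 111876) = 1/112096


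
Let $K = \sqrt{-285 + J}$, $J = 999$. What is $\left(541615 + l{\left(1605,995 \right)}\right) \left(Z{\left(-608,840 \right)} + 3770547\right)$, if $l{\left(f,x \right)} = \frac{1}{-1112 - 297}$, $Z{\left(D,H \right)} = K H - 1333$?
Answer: $\frac{2876421138650276}{1409} + \frac{641033848560 \sqrt{714}}{1409} \approx 2.0536 \cdot 10^{12}$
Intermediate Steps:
$K = \sqrt{714}$ ($K = \sqrt{-285 + 999} = \sqrt{714} \approx 26.721$)
$Z{\left(D,H \right)} = -1333 + H \sqrt{714}$ ($Z{\left(D,H \right)} = \sqrt{714} H - 1333 = H \sqrt{714} - 1333 = -1333 + H \sqrt{714}$)
$l{\left(f,x \right)} = - \frac{1}{1409}$ ($l{\left(f,x \right)} = \frac{1}{-1409} = - \frac{1}{1409}$)
$\left(541615 + l{\left(1605,995 \right)}\right) \left(Z{\left(-608,840 \right)} + 3770547\right) = \left(541615 - \frac{1}{1409}\right) \left(\left(-1333 + 840 \sqrt{714}\right) + 3770547\right) = \frac{763135534 \left(3769214 + 840 \sqrt{714}\right)}{1409} = \frac{2876421138650276}{1409} + \frac{641033848560 \sqrt{714}}{1409}$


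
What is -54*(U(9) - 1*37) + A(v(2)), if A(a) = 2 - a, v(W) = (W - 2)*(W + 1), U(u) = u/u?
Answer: 1946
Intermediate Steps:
U(u) = 1
v(W) = (1 + W)*(-2 + W) (v(W) = (-2 + W)*(1 + W) = (1 + W)*(-2 + W))
-54*(U(9) - 1*37) + A(v(2)) = -54*(1 - 1*37) + (2 - (-2 + 2**2 - 1*2)) = -54*(1 - 37) + (2 - (-2 + 4 - 2)) = -54*(-36) + (2 - 1*0) = 1944 + (2 + 0) = 1944 + 2 = 1946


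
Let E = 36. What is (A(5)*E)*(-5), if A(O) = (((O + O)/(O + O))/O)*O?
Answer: -180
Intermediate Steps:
A(O) = 1 (A(O) = (((2*O)/((2*O)))/O)*O = (((2*O)*(1/(2*O)))/O)*O = (1/O)*O = O/O = 1)
(A(5)*E)*(-5) = (1*36)*(-5) = 36*(-5) = -180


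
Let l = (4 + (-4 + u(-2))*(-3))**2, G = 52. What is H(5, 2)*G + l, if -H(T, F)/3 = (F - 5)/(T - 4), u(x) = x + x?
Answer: 1252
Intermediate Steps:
u(x) = 2*x
H(T, F) = -3*(-5 + F)/(-4 + T) (H(T, F) = -3*(F - 5)/(T - 4) = -3*(-5 + F)/(-4 + T))
l = 784 (l = (4 + (-4 + 2*(-2))*(-3))**2 = (4 + (-4 - 4)*(-3))**2 = (4 - 8*(-3))**2 = (4 + 24)**2 = 28**2 = 784)
H(5, 2)*G + l = (3*(5 - 1*2)/(-4 + 5))*52 + 784 = (3*(5 - 2)/1)*52 + 784 = (3*1*3)*52 + 784 = 9*52 + 784 = 468 + 784 = 1252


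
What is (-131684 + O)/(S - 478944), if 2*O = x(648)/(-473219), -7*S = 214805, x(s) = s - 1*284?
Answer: 436207596846/1688167612447 ≈ 0.25839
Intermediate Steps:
x(s) = -284 + s (x(s) = s - 284 = -284 + s)
S = -214805/7 (S = -1/7*214805 = -214805/7 ≈ -30686.)
O = -182/473219 (O = ((-284 + 648)/(-473219))/2 = (364*(-1/473219))/2 = (1/2)*(-364/473219) = -182/473219 ≈ -0.00038460)
(-131684 + O)/(S - 478944) = (-131684 - 182/473219)/(-214805/7 - 478944) = -62315370978/(473219*(-3567413/7)) = -62315370978/473219*(-7/3567413) = 436207596846/1688167612447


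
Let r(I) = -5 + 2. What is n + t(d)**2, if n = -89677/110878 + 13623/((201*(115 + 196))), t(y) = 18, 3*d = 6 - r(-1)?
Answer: 747193120413/2310364886 ≈ 323.41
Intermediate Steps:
r(I) = -3
d = 3 (d = (6 - 1*(-3))/3 = (6 + 3)/3 = (1/3)*9 = 3)
n = -1365102651/2310364886 (n = -89677*1/110878 + 13623/((201*311)) = -89677/110878 + 13623/62511 = -89677/110878 + 13623*(1/62511) = -89677/110878 + 4541/20837 = -1365102651/2310364886 ≈ -0.59086)
n + t(d)**2 = -1365102651/2310364886 + 18**2 = -1365102651/2310364886 + 324 = 747193120413/2310364886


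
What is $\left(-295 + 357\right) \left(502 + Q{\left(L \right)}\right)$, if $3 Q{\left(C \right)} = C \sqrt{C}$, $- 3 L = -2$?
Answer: $31124 + \frac{124 \sqrt{6}}{27} \approx 31135.0$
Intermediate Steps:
$L = \frac{2}{3}$ ($L = \left(- \frac{1}{3}\right) \left(-2\right) = \frac{2}{3} \approx 0.66667$)
$Q{\left(C \right)} = \frac{C^{\frac{3}{2}}}{3}$ ($Q{\left(C \right)} = \frac{C \sqrt{C}}{3} = \frac{C^{\frac{3}{2}}}{3}$)
$\left(-295 + 357\right) \left(502 + Q{\left(L \right)}\right) = \left(-295 + 357\right) \left(502 + \frac{\left(\frac{2}{3}\right)^{\frac{3}{2}}}{3}\right) = 62 \left(502 + \frac{\frac{2}{9} \sqrt{6}}{3}\right) = 62 \left(502 + \frac{2 \sqrt{6}}{27}\right) = 31124 + \frac{124 \sqrt{6}}{27}$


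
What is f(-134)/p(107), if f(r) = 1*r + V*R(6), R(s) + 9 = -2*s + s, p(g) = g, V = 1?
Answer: -149/107 ≈ -1.3925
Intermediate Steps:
R(s) = -9 - s (R(s) = -9 + (-2*s + s) = -9 - s)
f(r) = -15 + r (f(r) = 1*r + 1*(-9 - 1*6) = r + 1*(-9 - 6) = r + 1*(-15) = r - 15 = -15 + r)
f(-134)/p(107) = (-15 - 134)/107 = -149*1/107 = -149/107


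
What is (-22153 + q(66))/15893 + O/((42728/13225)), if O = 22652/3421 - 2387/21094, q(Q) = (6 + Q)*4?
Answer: 4470965228400235/7000554229504528 ≈ 0.63866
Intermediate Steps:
q(Q) = 24 + 4*Q
O = 469655361/72162574 (O = 22652*(1/3421) - 2387*1/21094 = 22652/3421 - 2387/21094 = 469655361/72162574 ≈ 6.5083)
(-22153 + q(66))/15893 + O/((42728/13225)) = (-22153 + (24 + 4*66))/15893 + 469655361/(72162574*((42728/13225))) = (-22153 + (24 + 264))*(1/15893) + 469655361/(72162574*((42728*(1/13225)))) = (-22153 + 288)*(1/15893) + 469655361/(72162574*(42728/13225)) = -21865*1/15893 + (469655361/72162574)*(13225/42728) = -21865/15893 + 887313164175/440480351696 = 4470965228400235/7000554229504528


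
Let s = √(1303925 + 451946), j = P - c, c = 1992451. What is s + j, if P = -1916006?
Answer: -3908457 + √1755871 ≈ -3.9071e+6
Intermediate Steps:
j = -3908457 (j = -1916006 - 1*1992451 = -1916006 - 1992451 = -3908457)
s = √1755871 ≈ 1325.1
s + j = √1755871 - 3908457 = -3908457 + √1755871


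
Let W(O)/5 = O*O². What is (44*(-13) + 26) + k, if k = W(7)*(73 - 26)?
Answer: 80059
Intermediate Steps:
W(O) = 5*O³ (W(O) = 5*(O*O²) = 5*O³)
k = 80605 (k = (5*7³)*(73 - 26) = (5*343)*47 = 1715*47 = 80605)
(44*(-13) + 26) + k = (44*(-13) + 26) + 80605 = (-572 + 26) + 80605 = -546 + 80605 = 80059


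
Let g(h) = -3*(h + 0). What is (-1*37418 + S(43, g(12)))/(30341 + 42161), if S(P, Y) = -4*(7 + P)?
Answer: -18809/36251 ≈ -0.51885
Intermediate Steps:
g(h) = -3*h
S(P, Y) = -28 - 4*P
(-1*37418 + S(43, g(12)))/(30341 + 42161) = (-1*37418 + (-28 - 4*43))/(30341 + 42161) = (-37418 + (-28 - 172))/72502 = (-37418 - 200)*(1/72502) = -37618*1/72502 = -18809/36251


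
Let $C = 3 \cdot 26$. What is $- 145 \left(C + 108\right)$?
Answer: $-26970$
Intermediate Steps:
$C = 78$
$- 145 \left(C + 108\right) = - 145 \left(78 + 108\right) = \left(-145\right) 186 = -26970$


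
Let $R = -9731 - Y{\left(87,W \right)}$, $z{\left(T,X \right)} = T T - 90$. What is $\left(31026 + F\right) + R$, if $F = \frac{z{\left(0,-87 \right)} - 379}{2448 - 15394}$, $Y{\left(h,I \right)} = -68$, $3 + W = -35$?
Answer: $\frac{276565867}{12946} \approx 21363.0$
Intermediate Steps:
$W = -38$ ($W = -3 - 35 = -38$)
$z{\left(T,X \right)} = -90 + T^{2}$ ($z{\left(T,X \right)} = T^{2} - 90 = -90 + T^{2}$)
$F = \frac{469}{12946}$ ($F = \frac{\left(-90 + 0^{2}\right) - 379}{2448 - 15394} = \frac{\left(-90 + 0\right) - 379}{-12946} = \left(-90 - 379\right) \left(- \frac{1}{12946}\right) = \left(-469\right) \left(- \frac{1}{12946}\right) = \frac{469}{12946} \approx 0.036227$)
$R = -9663$ ($R = -9731 - -68 = -9731 + 68 = -9663$)
$\left(31026 + F\right) + R = \left(31026 + \frac{469}{12946}\right) - 9663 = \frac{401663065}{12946} - 9663 = \frac{276565867}{12946}$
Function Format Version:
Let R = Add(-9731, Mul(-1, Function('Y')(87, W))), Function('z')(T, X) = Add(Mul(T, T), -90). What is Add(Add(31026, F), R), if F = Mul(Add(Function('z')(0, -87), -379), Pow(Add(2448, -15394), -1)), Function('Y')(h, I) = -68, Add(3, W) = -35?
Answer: Rational(276565867, 12946) ≈ 21363.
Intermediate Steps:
W = -38 (W = Add(-3, -35) = -38)
Function('z')(T, X) = Add(-90, Pow(T, 2)) (Function('z')(T, X) = Add(Pow(T, 2), -90) = Add(-90, Pow(T, 2)))
F = Rational(469, 12946) (F = Mul(Add(Add(-90, Pow(0, 2)), -379), Pow(Add(2448, -15394), -1)) = Mul(Add(Add(-90, 0), -379), Pow(-12946, -1)) = Mul(Add(-90, -379), Rational(-1, 12946)) = Mul(-469, Rational(-1, 12946)) = Rational(469, 12946) ≈ 0.036227)
R = -9663 (R = Add(-9731, Mul(-1, -68)) = Add(-9731, 68) = -9663)
Add(Add(31026, F), R) = Add(Add(31026, Rational(469, 12946)), -9663) = Add(Rational(401663065, 12946), -9663) = Rational(276565867, 12946)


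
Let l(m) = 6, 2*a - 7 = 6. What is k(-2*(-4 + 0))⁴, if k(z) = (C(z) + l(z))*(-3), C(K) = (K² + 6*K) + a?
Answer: 311374044081/16 ≈ 1.9461e+10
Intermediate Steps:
a = 13/2 (a = 7/2 + (½)*6 = 7/2 + 3 = 13/2 ≈ 6.5000)
C(K) = 13/2 + K² + 6*K (C(K) = (K² + 6*K) + 13/2 = 13/2 + K² + 6*K)
k(z) = -75/2 - 18*z - 3*z² (k(z) = ((13/2 + z² + 6*z) + 6)*(-3) = (25/2 + z² + 6*z)*(-3) = -75/2 - 18*z - 3*z²)
k(-2*(-4 + 0))⁴ = (-75/2 - (-36)*(-4 + 0) - 3*4*(-4 + 0)²)⁴ = (-75/2 - (-36)*(-4) - 3*(-2*(-4))²)⁴ = (-75/2 - 18*8 - 3*8²)⁴ = (-75/2 - 144 - 3*64)⁴ = (-75/2 - 144 - 192)⁴ = (-747/2)⁴ = 311374044081/16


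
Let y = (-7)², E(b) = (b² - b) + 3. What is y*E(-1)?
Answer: 245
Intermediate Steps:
E(b) = 3 + b² - b
y = 49
y*E(-1) = 49*(3 + (-1)² - 1*(-1)) = 49*(3 + 1 + 1) = 49*5 = 245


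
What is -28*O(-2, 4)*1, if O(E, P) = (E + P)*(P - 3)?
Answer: -56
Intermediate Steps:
O(E, P) = (-3 + P)*(E + P) (O(E, P) = (E + P)*(-3 + P) = (-3 + P)*(E + P))
-28*O(-2, 4)*1 = -28*(4² - 3*(-2) - 3*4 - 2*4)*1 = -28*(16 + 6 - 12 - 8)*1 = -28*2*1 = -56*1 = -56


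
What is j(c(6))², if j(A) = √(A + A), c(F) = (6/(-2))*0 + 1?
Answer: 2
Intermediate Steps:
c(F) = 1 (c(F) = (6*(-½))*0 + 1 = -3*0 + 1 = 0 + 1 = 1)
j(A) = √2*√A (j(A) = √(2*A) = √2*√A)
j(c(6))² = (√2*√1)² = (√2*1)² = (√2)² = 2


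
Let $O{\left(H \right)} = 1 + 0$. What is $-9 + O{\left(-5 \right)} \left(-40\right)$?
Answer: $-49$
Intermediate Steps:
$O{\left(H \right)} = 1$
$-9 + O{\left(-5 \right)} \left(-40\right) = -9 + 1 \left(-40\right) = -9 - 40 = -49$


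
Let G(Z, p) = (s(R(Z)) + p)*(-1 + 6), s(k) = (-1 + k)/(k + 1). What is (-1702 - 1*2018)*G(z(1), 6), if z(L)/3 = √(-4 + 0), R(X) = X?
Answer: -4780200/37 - 223200*I/37 ≈ -1.2919e+5 - 6032.4*I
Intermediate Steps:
z(L) = 6*I (z(L) = 3*√(-4 + 0) = 3*√(-4) = 3*(2*I) = 6*I)
s(k) = (-1 + k)/(1 + k)
G(Z, p) = 5*p + 5*(-1 + Z)/(1 + Z) (G(Z, p) = ((-1 + Z)/(1 + Z) + p)*(-1 + 6) = (p + (-1 + Z)/(1 + Z))*5 = 5*p + 5*(-1 + Z)/(1 + Z))
(-1702 - 1*2018)*G(z(1), 6) = (-1702 - 1*2018)*(5*(-1 + 6*I + 6*(1 + 6*I))/(1 + 6*I)) = (-1702 - 2018)*(5*((1 - 6*I)/37)*(-1 + 6*I + (6 + 36*I))) = -18600*(1 - 6*I)/37*(5 + 42*I) = -18600*(1 - 6*I)*(5 + 42*I)/37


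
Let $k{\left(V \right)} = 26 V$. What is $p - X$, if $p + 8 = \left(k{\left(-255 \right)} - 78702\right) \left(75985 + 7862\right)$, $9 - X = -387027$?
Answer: $-7155219248$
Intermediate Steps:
$X = 387036$ ($X = 9 - -387027 = 9 + 387027 = 387036$)
$p = -7154832212$ ($p = -8 + \left(26 \left(-255\right) - 78702\right) \left(75985 + 7862\right) = -8 + \left(-6630 - 78702\right) 83847 = -8 - 7154832204 = -7154832212$)
$p - X = -7154832212 - 387036 = -7155219248$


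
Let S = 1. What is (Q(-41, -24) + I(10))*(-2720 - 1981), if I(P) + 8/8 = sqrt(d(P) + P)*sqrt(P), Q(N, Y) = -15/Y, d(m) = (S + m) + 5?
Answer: 14103/8 - 9402*sqrt(65) ≈ -74039.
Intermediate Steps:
d(m) = 6 + m (d(m) = (1 + m) + 5 = 6 + m)
I(P) = -1 + sqrt(P)*sqrt(6 + 2*P) (I(P) = -1 + sqrt((6 + P) + P)*sqrt(P) = -1 + sqrt(6 + 2*P)*sqrt(P) = -1 + sqrt(P)*sqrt(6 + 2*P))
(Q(-41, -24) + I(10))*(-2720 - 1981) = (-15/(-24) + (-1 + sqrt(2)*sqrt(10)*sqrt(3 + 10)))*(-2720 - 1981) = (-15*(-1/24) + (-1 + sqrt(2)*sqrt(10)*sqrt(13)))*(-4701) = (5/8 + (-1 + 2*sqrt(65)))*(-4701) = (-3/8 + 2*sqrt(65))*(-4701) = 14103/8 - 9402*sqrt(65)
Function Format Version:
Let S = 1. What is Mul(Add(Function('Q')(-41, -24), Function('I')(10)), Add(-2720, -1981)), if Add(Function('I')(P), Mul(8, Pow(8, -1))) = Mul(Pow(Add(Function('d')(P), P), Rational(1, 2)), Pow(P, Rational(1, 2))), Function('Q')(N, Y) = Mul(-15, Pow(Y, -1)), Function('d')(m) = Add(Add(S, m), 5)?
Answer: Add(Rational(14103, 8), Mul(-9402, Pow(65, Rational(1, 2)))) ≈ -74039.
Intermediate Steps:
Function('d')(m) = Add(6, m) (Function('d')(m) = Add(Add(1, m), 5) = Add(6, m))
Function('I')(P) = Add(-1, Mul(Pow(P, Rational(1, 2)), Pow(Add(6, Mul(2, P)), Rational(1, 2)))) (Function('I')(P) = Add(-1, Mul(Pow(Add(Add(6, P), P), Rational(1, 2)), Pow(P, Rational(1, 2)))) = Add(-1, Mul(Pow(Add(6, Mul(2, P)), Rational(1, 2)), Pow(P, Rational(1, 2)))) = Add(-1, Mul(Pow(P, Rational(1, 2)), Pow(Add(6, Mul(2, P)), Rational(1, 2)))))
Mul(Add(Function('Q')(-41, -24), Function('I')(10)), Add(-2720, -1981)) = Mul(Add(Mul(-15, Pow(-24, -1)), Add(-1, Mul(Pow(2, Rational(1, 2)), Pow(10, Rational(1, 2)), Pow(Add(3, 10), Rational(1, 2))))), Add(-2720, -1981)) = Mul(Add(Mul(-15, Rational(-1, 24)), Add(-1, Mul(Pow(2, Rational(1, 2)), Pow(10, Rational(1, 2)), Pow(13, Rational(1, 2))))), -4701) = Mul(Add(Rational(5, 8), Add(-1, Mul(2, Pow(65, Rational(1, 2))))), -4701) = Mul(Add(Rational(-3, 8), Mul(2, Pow(65, Rational(1, 2)))), -4701) = Add(Rational(14103, 8), Mul(-9402, Pow(65, Rational(1, 2))))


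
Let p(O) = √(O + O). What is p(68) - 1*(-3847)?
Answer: 3847 + 2*√34 ≈ 3858.7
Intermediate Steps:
p(O) = √2*√O (p(O) = √(2*O) = √2*√O)
p(68) - 1*(-3847) = √2*√68 - 1*(-3847) = √2*(2*√17) + 3847 = 2*√34 + 3847 = 3847 + 2*√34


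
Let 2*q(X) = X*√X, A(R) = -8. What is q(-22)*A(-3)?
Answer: 88*I*√22 ≈ 412.76*I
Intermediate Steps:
q(X) = X^(3/2)/2 (q(X) = (X*√X)/2 = X^(3/2)/2)
q(-22)*A(-3) = ((-22)^(3/2)/2)*(-8) = ((-22*I*√22)/2)*(-8) = -11*I*√22*(-8) = 88*I*√22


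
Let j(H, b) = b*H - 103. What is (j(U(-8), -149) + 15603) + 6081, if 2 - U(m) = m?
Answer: 20091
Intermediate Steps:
U(m) = 2 - m
j(H, b) = -103 + H*b (j(H, b) = H*b - 103 = -103 + H*b)
(j(U(-8), -149) + 15603) + 6081 = ((-103 + (2 - 1*(-8))*(-149)) + 15603) + 6081 = ((-103 + (2 + 8)*(-149)) + 15603) + 6081 = ((-103 + 10*(-149)) + 15603) + 6081 = ((-103 - 1490) + 15603) + 6081 = (-1593 + 15603) + 6081 = 14010 + 6081 = 20091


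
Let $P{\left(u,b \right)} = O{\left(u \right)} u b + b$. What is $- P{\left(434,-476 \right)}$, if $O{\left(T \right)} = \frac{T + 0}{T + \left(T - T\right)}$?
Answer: $207060$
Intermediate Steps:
$O{\left(T \right)} = 1$ ($O{\left(T \right)} = \frac{T}{T + 0} = \frac{T}{T} = 1$)
$P{\left(u,b \right)} = b + b u$ ($P{\left(u,b \right)} = 1 u b + b = u b + b = b u + b = b + b u$)
$- P{\left(434,-476 \right)} = - \left(-476\right) \left(1 + 434\right) = - \left(-476\right) 435 = \left(-1\right) \left(-207060\right) = 207060$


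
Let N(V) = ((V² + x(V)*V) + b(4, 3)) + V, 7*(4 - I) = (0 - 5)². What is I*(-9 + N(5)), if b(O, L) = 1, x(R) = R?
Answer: 141/7 ≈ 20.143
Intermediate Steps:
I = 3/7 (I = 4 - (0 - 5)²/7 = 4 - ⅐*(-5)² = 4 - ⅐*25 = 4 - 25/7 = 3/7 ≈ 0.42857)
N(V) = 1 + V + 2*V² (N(V) = ((V² + V*V) + 1) + V = ((V² + V²) + 1) + V = (2*V² + 1) + V = (1 + 2*V²) + V = 1 + V + 2*V²)
I*(-9 + N(5)) = 3*(-9 + (1 + 5 + 2*5²))/7 = 3*(-9 + (1 + 5 + 2*25))/7 = 3*(-9 + (1 + 5 + 50))/7 = 3*(-9 + 56)/7 = (3/7)*47 = 141/7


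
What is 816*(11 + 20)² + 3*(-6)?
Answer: 784158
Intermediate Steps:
816*(11 + 20)² + 3*(-6) = 816*31² - 18 = 816*961 - 18 = 784176 - 18 = 784158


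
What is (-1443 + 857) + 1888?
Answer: 1302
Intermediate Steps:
(-1443 + 857) + 1888 = -586 + 1888 = 1302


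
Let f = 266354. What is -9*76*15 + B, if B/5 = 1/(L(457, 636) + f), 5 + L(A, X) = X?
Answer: -547853219/53397 ≈ -10260.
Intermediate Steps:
L(A, X) = -5 + X
B = 1/53397 (B = 5/((-5 + 636) + 266354) = 5/(631 + 266354) = 5/266985 = 5*(1/266985) = 1/53397 ≈ 1.8728e-5)
-9*76*15 + B = -9*76*15 + 1/53397 = -684*15 + 1/53397 = -10260 + 1/53397 = -547853219/53397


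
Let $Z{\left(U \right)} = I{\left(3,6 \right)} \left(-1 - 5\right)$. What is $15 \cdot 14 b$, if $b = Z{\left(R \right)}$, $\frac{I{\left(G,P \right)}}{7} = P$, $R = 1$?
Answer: $-52920$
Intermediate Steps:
$I{\left(G,P \right)} = 7 P$
$Z{\left(U \right)} = -252$ ($Z{\left(U \right)} = 7 \cdot 6 \left(-1 - 5\right) = 42 \left(-6\right) = -252$)
$b = -252$
$15 \cdot 14 b = 15 \cdot 14 \left(-252\right) = 210 \left(-252\right) = -52920$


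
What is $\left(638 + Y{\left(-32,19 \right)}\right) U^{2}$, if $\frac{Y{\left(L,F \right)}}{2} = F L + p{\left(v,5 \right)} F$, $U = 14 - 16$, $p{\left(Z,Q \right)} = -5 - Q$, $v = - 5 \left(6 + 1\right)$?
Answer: $-3832$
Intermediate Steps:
$v = -35$ ($v = \left(-5\right) 7 = -35$)
$U = -2$ ($U = 14 - 16 = -2$)
$Y{\left(L,F \right)} = - 20 F + 2 F L$ ($Y{\left(L,F \right)} = 2 \left(F L + \left(-5 - 5\right) F\right) = 2 \left(F L - 10 F\right) = 2 \left(- 10 F + F L\right) = - 20 F + 2 F L$)
$\left(638 + Y{\left(-32,19 \right)}\right) U^{2} = \left(638 + 2 \cdot 19 \left(-10 - 32\right)\right) \left(-2\right)^{2} = \left(638 + 2 \cdot 19 \left(-42\right)\right) 4 = \left(638 - 1596\right) 4 = \left(-958\right) 4 = -3832$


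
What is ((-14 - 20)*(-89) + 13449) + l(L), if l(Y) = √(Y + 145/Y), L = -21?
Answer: 16475 + I*√12306/21 ≈ 16475.0 + 5.2825*I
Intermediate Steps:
((-14 - 20)*(-89) + 13449) + l(L) = ((-14 - 20)*(-89) + 13449) + √(-21 + 145/(-21)) = (-34*(-89) + 13449) + √(-21 + 145*(-1/21)) = (3026 + 13449) + √(-21 - 145/21) = 16475 + √(-586/21) = 16475 + I*√12306/21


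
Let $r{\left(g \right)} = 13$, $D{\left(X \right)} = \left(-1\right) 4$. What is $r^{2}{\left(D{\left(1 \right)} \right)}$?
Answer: $169$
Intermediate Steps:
$D{\left(X \right)} = -4$
$r^{2}{\left(D{\left(1 \right)} \right)} = 13^{2} = 169$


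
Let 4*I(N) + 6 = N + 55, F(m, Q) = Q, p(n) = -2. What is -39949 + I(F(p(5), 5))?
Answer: -79871/2 ≈ -39936.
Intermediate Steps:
I(N) = 49/4 + N/4 (I(N) = -3/2 + (N + 55)/4 = -3/2 + (55 + N)/4 = -3/2 + (55/4 + N/4) = 49/4 + N/4)
-39949 + I(F(p(5), 5)) = -39949 + (49/4 + (¼)*5) = -39949 + (49/4 + 5/4) = -39949 + 27/2 = -79871/2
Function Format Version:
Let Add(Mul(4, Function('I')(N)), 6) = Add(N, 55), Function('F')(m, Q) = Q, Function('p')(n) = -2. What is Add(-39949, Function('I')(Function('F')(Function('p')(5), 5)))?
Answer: Rational(-79871, 2) ≈ -39936.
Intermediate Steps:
Function('I')(N) = Add(Rational(49, 4), Mul(Rational(1, 4), N)) (Function('I')(N) = Add(Rational(-3, 2), Mul(Rational(1, 4), Add(N, 55))) = Add(Rational(-3, 2), Mul(Rational(1, 4), Add(55, N))) = Add(Rational(-3, 2), Add(Rational(55, 4), Mul(Rational(1, 4), N))) = Add(Rational(49, 4), Mul(Rational(1, 4), N)))
Add(-39949, Function('I')(Function('F')(Function('p')(5), 5))) = Add(-39949, Add(Rational(49, 4), Mul(Rational(1, 4), 5))) = Add(-39949, Add(Rational(49, 4), Rational(5, 4))) = Add(-39949, Rational(27, 2)) = Rational(-79871, 2)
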